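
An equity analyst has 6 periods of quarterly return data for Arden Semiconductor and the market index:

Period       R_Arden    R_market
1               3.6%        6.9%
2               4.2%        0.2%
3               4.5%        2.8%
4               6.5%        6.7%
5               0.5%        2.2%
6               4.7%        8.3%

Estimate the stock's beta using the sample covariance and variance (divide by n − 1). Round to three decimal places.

0.262

Mean R_i = (3.6 + 4.2 + 4.5 + 6.5 + 0.5 + 4.7) / 6 = 4.0000%
Mean R_m = (6.9 + 0.2 + 2.8 + 6.7 + 2.2 + 8.3) / 6 = 4.5167%
Σ(R_i − R̄_i)(R_m − R̄_m) = 13.5400  ⇒  Cov = 13.5400 / 5 = 2.7080
Σ(R_m − R̄_m)² = 51.7083  ⇒  Var(R_m) = 51.7083 / 5 = 10.3417
β = Cov / Var(R_m) = 2.7080 / 10.3417 = 0.2619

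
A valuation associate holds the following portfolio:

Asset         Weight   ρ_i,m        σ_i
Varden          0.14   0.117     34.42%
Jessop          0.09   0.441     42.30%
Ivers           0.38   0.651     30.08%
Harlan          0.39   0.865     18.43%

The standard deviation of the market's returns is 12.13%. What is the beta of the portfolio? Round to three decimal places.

1.311

β_Varden = 0.117 × 34.42% / 12.13% = 0.3320
β_Jessop = 0.441 × 42.30% / 12.13% = 1.5379
β_Ivers = 0.651 × 30.08% / 12.13% = 1.6144
β_Harlan = 0.865 × 18.43% / 12.13% = 1.3143
β_P = Σ w_i β_i = 0.14×0.3320 + 0.09×1.5379 + 0.38×1.6144 + 0.39×1.3143 = 1.3109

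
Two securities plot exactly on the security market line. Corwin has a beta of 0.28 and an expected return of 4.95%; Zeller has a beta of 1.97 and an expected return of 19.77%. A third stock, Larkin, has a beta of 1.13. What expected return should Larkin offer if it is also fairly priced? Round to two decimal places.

MRP (SML slope) = (19.77% − 4.95%) / (1.97 − 0.28) = 14.82% / 1.69 = 8.7692%
R_f (intercept) = 4.95% − 0.28 × 8.7692% = 2.4946%
E(R_Larkin) = R_f + β × MRP = 2.4946% + 1.13 × 8.7692% = 12.40%

12.40%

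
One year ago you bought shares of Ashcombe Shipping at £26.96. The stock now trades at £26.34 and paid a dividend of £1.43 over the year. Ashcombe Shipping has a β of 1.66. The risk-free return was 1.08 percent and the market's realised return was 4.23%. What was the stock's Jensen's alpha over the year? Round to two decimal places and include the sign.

Realised HPR = (P1 + D1 − P0) / P0 = (26.34 + 1.43 − 26.96) / 26.96 = 0.81 / 26.96 = 3.0045%
MRP = 4.23% − 1.08% = 3.15%
CAPM required = R_f + β·MRP = 1.08% + 1.66 × 3.15% = 6.3090%
α = realised − required = 3.0045% − 6.3090% = -3.30%

-3.30%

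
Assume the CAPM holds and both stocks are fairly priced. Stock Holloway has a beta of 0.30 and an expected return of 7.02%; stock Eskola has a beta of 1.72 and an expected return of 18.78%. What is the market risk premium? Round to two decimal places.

8.28%

Both satisfy E(R) = R_f + β·MRP, so the slope of the SML is
MRP = (18.78% − 7.02%) / (1.72 − 0.30) = 11.76% / 1.42 = 8.2817%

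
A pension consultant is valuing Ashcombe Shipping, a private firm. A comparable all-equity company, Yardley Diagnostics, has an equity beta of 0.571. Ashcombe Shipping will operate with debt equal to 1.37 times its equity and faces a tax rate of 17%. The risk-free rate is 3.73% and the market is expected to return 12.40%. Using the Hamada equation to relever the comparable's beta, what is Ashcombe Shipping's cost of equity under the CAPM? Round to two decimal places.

14.31%

β_L = β_U × [1 + (1 − t)(D/E)] = 0.571 × [1 + (1 − 0.17) × 1.37]
    = 0.571 × [1 + 0.83 × 1.37] = 0.571 × 2.1371 = 1.2203
MRP = 12.40% − 3.73% = 8.67%
E(R) = R_f + β_L × MRP = 3.73% + 1.2203 × 8.67% = 14.31%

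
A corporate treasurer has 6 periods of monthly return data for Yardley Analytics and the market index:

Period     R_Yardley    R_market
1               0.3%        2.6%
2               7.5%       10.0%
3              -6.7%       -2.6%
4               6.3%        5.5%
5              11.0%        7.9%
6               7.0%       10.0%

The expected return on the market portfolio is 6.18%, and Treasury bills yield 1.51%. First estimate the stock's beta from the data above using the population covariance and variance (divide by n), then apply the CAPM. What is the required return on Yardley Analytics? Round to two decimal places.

7.08%

Mean R_i = (0.3 + 7.5 − 6.7 + 6.3 + 11.0 + 7.0) / 6 = 4.2333%
Mean R_m = (2.6 + 10.0 − 2.6 + 5.5 + 7.9 + 10.0) / 6 = 5.5667%
Σ(R_i − R̄_i)(R_m − R̄_m) = 143.3567  ⇒  Cov = 143.3567 / 6 = 23.8928
Σ(R_m − R̄_m)² = 120.2533  ⇒  Var(R_m) = 120.2533 / 6 = 20.0422
β = Cov / Var(R_m) = 23.8928 / 20.0422 = 1.1921
MRP = 6.18% − 1.51% = 4.67%
E(R) = R_f + β × MRP = 1.51% + 1.1921 × 4.67% = 7.08%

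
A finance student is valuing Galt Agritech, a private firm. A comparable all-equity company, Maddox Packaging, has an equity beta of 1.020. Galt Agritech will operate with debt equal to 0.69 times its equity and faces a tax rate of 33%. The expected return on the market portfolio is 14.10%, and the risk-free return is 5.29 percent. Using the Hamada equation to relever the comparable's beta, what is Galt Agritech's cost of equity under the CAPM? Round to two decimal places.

18.43%

β_L = β_U × [1 + (1 − t)(D/E)] = 1.020 × [1 + (1 − 0.33) × 0.69]
    = 1.020 × [1 + 0.67 × 0.69] = 1.020 × 1.4623 = 1.4915
MRP = 14.10% − 5.29% = 8.81%
E(R) = R_f + β_L × MRP = 5.29% + 1.4915 × 8.81% = 18.43%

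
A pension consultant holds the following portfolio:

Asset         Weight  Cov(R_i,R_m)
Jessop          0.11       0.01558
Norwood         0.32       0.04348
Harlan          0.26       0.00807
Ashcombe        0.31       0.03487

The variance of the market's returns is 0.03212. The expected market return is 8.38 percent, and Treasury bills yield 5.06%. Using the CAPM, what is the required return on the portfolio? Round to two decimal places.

β_Jessop = 0.01558 / 0.03212 = 0.4851
β_Norwood = 0.04348 / 0.03212 = 1.3537
β_Harlan = 0.00807 / 0.03212 = 0.2512
β_Ashcombe = 0.03487 / 0.03212 = 1.0856
β_P = Σ w_i β_i = 0.11×0.4851 + 0.32×1.3537 + 0.26×0.2512 + 0.31×1.0856 = 0.8884
MRP = 8.38% − 5.06% = 3.32%
E(R_P) = R_f + β_P × MRP = 5.06% + 0.8884 × 3.32% = 8.01%

8.01%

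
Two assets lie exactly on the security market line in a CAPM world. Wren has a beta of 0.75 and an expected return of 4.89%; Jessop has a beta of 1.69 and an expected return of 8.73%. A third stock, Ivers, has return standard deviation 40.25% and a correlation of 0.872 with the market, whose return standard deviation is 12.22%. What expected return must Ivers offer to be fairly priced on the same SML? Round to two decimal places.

13.56%

MRP = (8.73% − 4.89%) / (1.69 − 0.75) = 4.0851%
R_f = 4.89% − 0.75 × 4.0851% = 1.8262%
β_Ivers = ρ·σ_i/σ_m = 0.872 × 40.25 / 12.22 = 2.8722
E(R_Ivers) = R_f + β × MRP = 1.8262% + 2.8722 × 4.0851% = 13.56%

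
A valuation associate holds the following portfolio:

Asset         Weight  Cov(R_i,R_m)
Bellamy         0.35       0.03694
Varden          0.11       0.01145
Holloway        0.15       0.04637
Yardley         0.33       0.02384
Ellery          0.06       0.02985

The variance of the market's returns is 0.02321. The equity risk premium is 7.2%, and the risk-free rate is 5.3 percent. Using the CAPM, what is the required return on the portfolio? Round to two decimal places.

14.86%

β_Bellamy = 0.03694 / 0.02321 = 1.5916
β_Varden = 0.01145 / 0.02321 = 0.4933
β_Holloway = 0.04637 / 0.02321 = 1.9978
β_Yardley = 0.02384 / 0.02321 = 1.0271
β_Ellery = 0.02985 / 0.02321 = 1.2861
β_P = Σ w_i β_i = 0.35×1.5916 + 0.11×0.4933 + 0.15×1.9978 + 0.33×1.0271 + 0.06×1.2861 = 1.3271
E(R_P) = R_f + β_P × MRP = 5.3% + 1.3271 × 7.2% = 14.86%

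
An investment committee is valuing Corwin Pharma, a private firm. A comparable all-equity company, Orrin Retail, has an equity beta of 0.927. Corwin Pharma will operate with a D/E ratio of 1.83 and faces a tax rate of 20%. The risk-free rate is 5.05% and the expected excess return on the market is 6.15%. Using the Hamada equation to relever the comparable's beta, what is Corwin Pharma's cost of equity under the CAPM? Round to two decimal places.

19.10%

β_L = β_U × [1 + (1 − t)(D/E)] = 0.927 × [1 + (1 − 0.20) × 1.83]
    = 0.927 × [1 + 0.80 × 1.83] = 0.927 × 2.4640 = 2.2841
E(R) = R_f + β_L × MRP = 5.05% + 2.2841 × 6.15% = 19.10%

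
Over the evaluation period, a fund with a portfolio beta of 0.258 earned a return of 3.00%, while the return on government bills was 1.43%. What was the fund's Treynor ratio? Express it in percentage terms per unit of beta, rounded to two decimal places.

6.09%

Treynor = (R_P − R_f) / β_P = (3.00% − 1.43%) / 0.2580 = 1.57% / 0.2580 = 6.09%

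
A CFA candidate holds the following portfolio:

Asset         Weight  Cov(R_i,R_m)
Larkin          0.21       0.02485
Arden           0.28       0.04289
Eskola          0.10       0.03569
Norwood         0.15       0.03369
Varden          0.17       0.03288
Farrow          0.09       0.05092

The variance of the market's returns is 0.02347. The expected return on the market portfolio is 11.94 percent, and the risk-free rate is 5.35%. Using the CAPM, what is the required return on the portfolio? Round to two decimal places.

β_Larkin = 0.02485 / 0.02347 = 1.0588
β_Arden = 0.04289 / 0.02347 = 1.8274
β_Eskola = 0.03569 / 0.02347 = 1.5207
β_Norwood = 0.03369 / 0.02347 = 1.4354
β_Varden = 0.03288 / 0.02347 = 1.4009
β_Farrow = 0.05092 / 0.02347 = 2.1696
β_P = Σ w_i β_i = 0.21×1.0588 + 0.28×1.8274 + 0.10×1.5207 + 0.15×1.4354 + 0.17×1.4009 + 0.09×2.1696 = 1.5348
MRP = 11.94% − 5.35% = 6.59%
E(R_P) = R_f + β_P × MRP = 5.35% + 1.5348 × 6.59% = 15.46%

15.46%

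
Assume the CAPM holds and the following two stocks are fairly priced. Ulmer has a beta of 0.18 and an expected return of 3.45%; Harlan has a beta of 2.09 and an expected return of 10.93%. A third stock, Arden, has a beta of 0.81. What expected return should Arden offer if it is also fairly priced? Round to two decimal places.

5.92%

MRP (SML slope) = (10.93% − 3.45%) / (2.09 − 0.18) = 7.48% / 1.91 = 3.9162%
R_f (intercept) = 3.45% − 0.18 × 3.9162% = 2.7451%
E(R_Arden) = R_f + β × MRP = 2.7451% + 0.81 × 3.9162% = 5.92%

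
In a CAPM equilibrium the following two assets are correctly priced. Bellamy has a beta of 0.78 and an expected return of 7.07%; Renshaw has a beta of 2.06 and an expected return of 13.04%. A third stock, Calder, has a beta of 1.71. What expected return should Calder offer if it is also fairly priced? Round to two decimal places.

MRP (SML slope) = (13.04% − 7.07%) / (2.06 − 0.78) = 5.97% / 1.28 = 4.6641%
R_f (intercept) = 7.07% − 0.78 × 4.6641% = 3.4320%
E(R_Calder) = R_f + β × MRP = 3.4320% + 1.71 × 4.6641% = 11.41%

11.41%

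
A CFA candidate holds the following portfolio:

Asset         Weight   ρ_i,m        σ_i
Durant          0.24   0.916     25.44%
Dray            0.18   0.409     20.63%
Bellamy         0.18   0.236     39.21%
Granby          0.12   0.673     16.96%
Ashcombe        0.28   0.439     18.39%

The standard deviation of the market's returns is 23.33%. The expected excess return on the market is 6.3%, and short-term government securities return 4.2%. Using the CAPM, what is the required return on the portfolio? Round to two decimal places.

β_Durant = 0.916 × 25.44% / 23.33% = 0.9988
β_Dray = 0.409 × 20.63% / 23.33% = 0.3617
β_Bellamy = 0.236 × 39.21% / 23.33% = 0.3966
β_Granby = 0.673 × 16.96% / 23.33% = 0.4892
β_Ashcombe = 0.439 × 18.39% / 23.33% = 0.3460
β_P = Σ w_i β_i = 0.24×0.9988 + 0.18×0.3617 + 0.18×0.3966 + 0.12×0.4892 + 0.28×0.3460 = 0.5318
E(R_P) = R_f + β_P × MRP = 4.2% + 0.5318 × 6.3% = 7.55%

7.55%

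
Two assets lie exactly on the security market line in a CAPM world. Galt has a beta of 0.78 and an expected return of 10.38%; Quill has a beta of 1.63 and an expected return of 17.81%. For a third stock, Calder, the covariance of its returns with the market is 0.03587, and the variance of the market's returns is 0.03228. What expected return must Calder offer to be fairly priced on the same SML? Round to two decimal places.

13.28%

MRP = (17.81% − 10.38%) / (1.63 − 0.78) = 8.7412%
R_f = 10.38% − 0.78 × 8.7412% = 3.5619%
β_Calder = Cov / Var(R_m) = 0.03587 / 0.03228 = 1.1112
E(R_Calder) = R_f + β × MRP = 3.5619% + 1.1112 × 8.7412% = 13.28%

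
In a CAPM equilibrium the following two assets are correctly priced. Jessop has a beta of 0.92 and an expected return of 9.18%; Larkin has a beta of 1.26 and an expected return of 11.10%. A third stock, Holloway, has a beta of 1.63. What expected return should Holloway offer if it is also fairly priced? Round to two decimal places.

MRP (SML slope) = (11.10% − 9.18%) / (1.26 − 0.92) = 1.92% / 0.34 = 5.6471%
R_f (intercept) = 9.18% − 0.92 × 5.6471% = 3.9847%
E(R_Holloway) = R_f + β × MRP = 3.9847% + 1.63 × 5.6471% = 13.19%

13.19%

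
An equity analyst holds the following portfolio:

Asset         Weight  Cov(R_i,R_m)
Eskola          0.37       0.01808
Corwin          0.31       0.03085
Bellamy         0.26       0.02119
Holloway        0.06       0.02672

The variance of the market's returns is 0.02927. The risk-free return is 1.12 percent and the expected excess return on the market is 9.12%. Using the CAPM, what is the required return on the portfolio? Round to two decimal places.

8.40%

β_Eskola = 0.01808 / 0.02927 = 0.6177
β_Corwin = 0.03085 / 0.02927 = 1.0540
β_Bellamy = 0.02119 / 0.02927 = 0.7239
β_Holloway = 0.02672 / 0.02927 = 0.9129
β_P = Σ w_i β_i = 0.37×0.6177 + 0.31×1.0540 + 0.26×0.7239 + 0.06×0.9129 = 0.7983
E(R_P) = R_f + β_P × MRP = 1.12% + 0.7983 × 9.12% = 8.40%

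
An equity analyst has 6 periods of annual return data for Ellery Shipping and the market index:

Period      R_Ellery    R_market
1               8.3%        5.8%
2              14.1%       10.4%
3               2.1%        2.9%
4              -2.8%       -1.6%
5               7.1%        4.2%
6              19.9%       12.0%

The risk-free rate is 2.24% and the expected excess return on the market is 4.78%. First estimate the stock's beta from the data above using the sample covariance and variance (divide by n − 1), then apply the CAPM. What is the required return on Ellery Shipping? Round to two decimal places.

Mean R_i = (8.3 + 14.1 + 2.1 − 2.8 + 7.1 + 19.9) / 6 = 8.1167%
Mean R_m = (5.8 + 10.4 + 2.9 − 1.6 + 4.2 + 12.0) / 6 = 5.6167%
Σ(R_i − R̄_i)(R_m − R̄_m) = 200.4383  ⇒  Cov = 200.4383 / 5 = 40.0877
Σ(R_m − R̄_m)² = 125.1283  ⇒  Var(R_m) = 125.1283 / 5 = 25.0257
β = Cov / Var(R_m) = 40.0877 / 25.0257 = 1.6019
E(R) = R_f + β × MRP = 2.24% + 1.6019 × 4.78% = 9.90%

9.90%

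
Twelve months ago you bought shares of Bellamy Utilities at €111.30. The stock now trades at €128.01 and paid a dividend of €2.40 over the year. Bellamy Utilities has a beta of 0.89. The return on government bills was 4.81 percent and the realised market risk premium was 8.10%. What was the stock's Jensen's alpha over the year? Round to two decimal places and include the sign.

Realised HPR = (P1 + D1 − P0) / P0 = (128.01 + 2.40 − 111.30) / 111.30 = 19.11 / 111.30 = 17.1698%
CAPM required = R_f + β·MRP = 4.81% + 0.89 × 8.10% = 12.0190%
α = realised − required = 17.1698% − 12.0190% = +5.15%

+5.15%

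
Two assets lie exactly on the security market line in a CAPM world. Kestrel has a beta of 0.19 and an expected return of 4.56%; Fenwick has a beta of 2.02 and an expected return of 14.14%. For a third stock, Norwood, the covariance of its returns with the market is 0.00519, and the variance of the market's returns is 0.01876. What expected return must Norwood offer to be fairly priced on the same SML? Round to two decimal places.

MRP = (14.14% − 4.56%) / (2.02 − 0.19) = 5.2350%
R_f = 4.56% − 0.19 × 5.2350% = 3.5654%
β_Norwood = Cov / Var(R_m) = 0.00519 / 0.01876 = 0.2767
E(R_Norwood) = R_f + β × MRP = 3.5654% + 0.2767 × 5.2350% = 5.01%

5.01%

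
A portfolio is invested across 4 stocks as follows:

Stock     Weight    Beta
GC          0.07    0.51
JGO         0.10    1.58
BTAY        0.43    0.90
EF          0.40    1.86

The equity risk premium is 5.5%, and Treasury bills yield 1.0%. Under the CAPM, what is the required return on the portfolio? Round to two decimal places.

8.29%

β_P = Σ w_i β_i = 0.07×0.51 + 0.10×1.58 + 0.43×0.90 + 0.40×1.86 = 1.3247
E(R_P) = R_f + β_P × MRP = 1.0% + 1.3247 × 5.5% = 8.29%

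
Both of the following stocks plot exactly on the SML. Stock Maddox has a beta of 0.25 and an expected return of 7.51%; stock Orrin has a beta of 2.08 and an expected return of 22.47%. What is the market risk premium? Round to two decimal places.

8.17%

Both satisfy E(R) = R_f + β·MRP, so the slope of the SML is
MRP = (22.47% − 7.51%) / (2.08 − 0.25) = 14.96% / 1.83 = 8.1749%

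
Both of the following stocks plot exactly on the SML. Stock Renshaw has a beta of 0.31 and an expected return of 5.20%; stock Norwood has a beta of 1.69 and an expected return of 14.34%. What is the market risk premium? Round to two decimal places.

Both satisfy E(R) = R_f + β·MRP, so the slope of the SML is
MRP = (14.34% − 5.20%) / (1.69 − 0.31) = 9.14% / 1.38 = 6.6232%

6.62%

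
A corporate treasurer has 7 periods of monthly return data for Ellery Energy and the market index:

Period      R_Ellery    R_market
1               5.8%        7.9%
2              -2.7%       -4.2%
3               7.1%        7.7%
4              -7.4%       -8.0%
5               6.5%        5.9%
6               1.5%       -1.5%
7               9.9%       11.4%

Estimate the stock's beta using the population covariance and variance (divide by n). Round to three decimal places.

Mean R_i = (5.8 − 2.7 + 7.1 − 7.4 + 6.5 + 1.5 + 9.9) / 7 = 2.9571%
Mean R_m = (7.9 − 4.2 + 7.7 − 8.0 + 5.9 − 1.5 + 11.4) / 7 = 2.7429%
Σ(R_i − R̄_i)(R_m − R̄_m) = 263.2129  ⇒  Cov = 263.2129 / 7 = 37.6018
Σ(R_m − R̄_m)² = 317.6971  ⇒  Var(R_m) = 317.6971 / 7 = 45.3853
β = Cov / Var(R_m) = 37.6018 / 45.3853 = 0.8285

0.829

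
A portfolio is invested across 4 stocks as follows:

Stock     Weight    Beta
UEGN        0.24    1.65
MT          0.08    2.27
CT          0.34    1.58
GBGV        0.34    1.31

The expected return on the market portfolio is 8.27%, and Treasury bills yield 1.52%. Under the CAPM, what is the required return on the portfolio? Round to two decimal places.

β_P = Σ w_i β_i = 0.24×1.65 + 0.08×2.27 + 0.34×1.58 + 0.34×1.31 = 1.5602
MRP = 8.27% − 1.52% = 6.75%
E(R_P) = R_f + β_P × MRP = 1.52% + 1.5602 × 6.75% = 12.05%

12.05%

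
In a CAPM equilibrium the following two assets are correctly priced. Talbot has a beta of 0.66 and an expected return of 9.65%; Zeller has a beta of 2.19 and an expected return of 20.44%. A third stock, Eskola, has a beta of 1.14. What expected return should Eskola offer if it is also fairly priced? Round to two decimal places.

MRP (SML slope) = (20.44% − 9.65%) / (2.19 − 0.66) = 10.79% / 1.53 = 7.0523%
R_f (intercept) = 9.65% − 0.66 × 7.0523% = 4.9955%
E(R_Eskola) = R_f + β × MRP = 4.9955% + 1.14 × 7.0523% = 13.04%

13.04%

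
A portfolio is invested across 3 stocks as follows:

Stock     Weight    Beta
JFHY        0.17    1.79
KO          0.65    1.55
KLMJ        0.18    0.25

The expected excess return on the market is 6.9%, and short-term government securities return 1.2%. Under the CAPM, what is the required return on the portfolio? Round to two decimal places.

β_P = Σ w_i β_i = 0.17×1.79 + 0.65×1.55 + 0.18×0.25 = 1.3568
E(R_P) = R_f + β_P × MRP = 1.2% + 1.3568 × 6.9% = 10.56%

10.56%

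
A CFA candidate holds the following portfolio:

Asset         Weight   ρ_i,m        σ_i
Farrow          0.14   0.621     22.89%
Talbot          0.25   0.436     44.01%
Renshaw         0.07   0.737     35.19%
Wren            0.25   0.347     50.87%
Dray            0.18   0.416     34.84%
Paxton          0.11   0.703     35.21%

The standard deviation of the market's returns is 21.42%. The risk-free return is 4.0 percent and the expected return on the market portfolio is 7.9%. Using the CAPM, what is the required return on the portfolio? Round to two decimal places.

β_Farrow = 0.621 × 22.89% / 21.42% = 0.6636
β_Talbot = 0.436 × 44.01% / 21.42% = 0.8958
β_Renshaw = 0.737 × 35.19% / 21.42% = 1.2108
β_Wren = 0.347 × 50.87% / 21.42% = 0.8241
β_Dray = 0.416 × 34.84% / 21.42% = 0.6766
β_Paxton = 0.703 × 35.21% / 21.42% = 1.1556
β_P = Σ w_i β_i = 0.14×0.6636 + 0.25×0.8958 + 0.07×1.2108 + 0.25×0.8241 + 0.18×0.6766 + 0.11×1.1556 = 0.8565
MRP = 7.9% − 4.0% = 3.90%
E(R_P) = R_f + β_P × MRP = 4.0% + 0.8565 × 3.9% = 7.34%

7.34%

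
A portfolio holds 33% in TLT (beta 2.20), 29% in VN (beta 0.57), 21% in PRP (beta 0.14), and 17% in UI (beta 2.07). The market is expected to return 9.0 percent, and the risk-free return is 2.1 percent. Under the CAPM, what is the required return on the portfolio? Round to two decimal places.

10.88%

β_P = Σ w_i β_i = 0.33×2.20 + 0.29×0.57 + 0.21×0.14 + 0.17×2.07 = 1.2726
MRP = 9.0% − 2.1% = 6.90%
E(R_P) = R_f + β_P × MRP = 2.1% + 1.2726 × 6.9% = 10.88%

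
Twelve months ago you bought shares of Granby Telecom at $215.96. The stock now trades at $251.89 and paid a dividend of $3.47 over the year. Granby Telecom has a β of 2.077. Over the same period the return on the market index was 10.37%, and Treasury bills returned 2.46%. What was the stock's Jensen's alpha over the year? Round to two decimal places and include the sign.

Realised HPR = (P1 + D1 − P0) / P0 = (251.89 + 3.47 − 215.96) / 215.96 = 39.40 / 215.96 = 18.2441%
MRP = 10.37% − 2.46% = 7.91%
CAPM required = R_f + β·MRP = 2.46% + 2.077 × 7.91% = 18.88907%
α = realised − required = 18.2441% − 18.88907% = -0.64%

-0.64%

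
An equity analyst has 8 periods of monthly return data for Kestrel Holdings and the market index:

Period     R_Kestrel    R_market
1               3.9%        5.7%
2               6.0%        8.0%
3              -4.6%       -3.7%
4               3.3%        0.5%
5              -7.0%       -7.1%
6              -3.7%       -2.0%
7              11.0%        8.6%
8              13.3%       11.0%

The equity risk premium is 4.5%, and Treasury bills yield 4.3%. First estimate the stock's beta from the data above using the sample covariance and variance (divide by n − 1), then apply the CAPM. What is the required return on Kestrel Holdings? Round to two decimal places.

Mean R_i = (3.9 + 6.0 − 4.6 + 3.3 − 7.0 − 3.7 + 11.0 + 13.3) / 8 = 2.7750%
Mean R_m = (5.7 + 8.0 − 3.7 + 0.5 − 7.1 − 2.0 + 8.6 + 11.0) / 8 = 2.6250%
Σ(R_i − R̄_i)(R_m − R̄_m) = 328.6250  ⇒  Cov = 328.6250 / 7 = 46.9464
Σ(R_m − R̄_m)² = 304.6750  ⇒  Var(R_m) = 304.6750 / 7 = 43.5250
β = Cov / Var(R_m) = 46.9464 / 43.5250 = 1.0786
E(R) = R_f + β × MRP = 4.3% + 1.0786 × 4.5% = 9.15%

9.15%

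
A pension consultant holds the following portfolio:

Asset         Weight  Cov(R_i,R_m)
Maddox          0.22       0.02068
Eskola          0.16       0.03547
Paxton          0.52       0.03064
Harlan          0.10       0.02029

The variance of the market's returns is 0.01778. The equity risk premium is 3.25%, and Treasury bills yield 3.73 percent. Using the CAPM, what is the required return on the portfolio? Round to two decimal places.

8.88%

β_Maddox = 0.02068 / 0.01778 = 1.1631
β_Eskola = 0.03547 / 0.01778 = 1.9949
β_Paxton = 0.03064 / 0.01778 = 1.7233
β_Harlan = 0.02029 / 0.01778 = 1.1412
β_P = Σ w_i β_i = 0.22×1.1631 + 0.16×1.9949 + 0.52×1.7233 + 0.10×1.1412 = 1.5853
E(R_P) = R_f + β_P × MRP = 3.73% + 1.5853 × 3.25% = 8.88%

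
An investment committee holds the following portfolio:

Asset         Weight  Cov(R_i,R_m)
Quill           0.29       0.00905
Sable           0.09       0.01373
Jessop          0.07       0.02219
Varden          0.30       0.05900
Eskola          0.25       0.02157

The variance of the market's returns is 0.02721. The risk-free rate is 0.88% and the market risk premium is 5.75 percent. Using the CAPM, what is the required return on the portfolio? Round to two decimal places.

6.90%

β_Quill = 0.00905 / 0.02721 = 0.3326
β_Sable = 0.01373 / 0.02721 = 0.5046
β_Jessop = 0.02219 / 0.02721 = 0.8155
β_Varden = 0.05900 / 0.02721 = 2.1683
β_Eskola = 0.02157 / 0.02721 = 0.7927
β_P = Σ w_i β_i = 0.29×0.3326 + 0.09×0.5046 + 0.07×0.8155 + 0.30×2.1683 + 0.25×0.7927 = 1.0476
E(R_P) = R_f + β_P × MRP = 0.88% + 1.0476 × 5.75% = 6.90%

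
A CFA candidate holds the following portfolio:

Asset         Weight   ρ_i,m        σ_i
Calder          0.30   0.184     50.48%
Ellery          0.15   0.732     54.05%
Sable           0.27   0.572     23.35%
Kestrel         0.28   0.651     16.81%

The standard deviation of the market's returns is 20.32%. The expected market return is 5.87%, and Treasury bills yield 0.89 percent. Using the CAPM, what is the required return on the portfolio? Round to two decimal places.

β_Calder = 0.184 × 50.48% / 20.32% = 0.4571
β_Ellery = 0.732 × 54.05% / 20.32% = 1.9471
β_Sable = 0.572 × 23.35% / 20.32% = 0.6573
β_Kestrel = 0.651 × 16.81% / 20.32% = 0.5385
β_P = Σ w_i β_i = 0.30×0.4571 + 0.15×1.9471 + 0.27×0.6573 + 0.28×0.5385 = 0.7574
MRP = 5.87% − 0.89% = 4.98%
E(R_P) = R_f + β_P × MRP = 0.89% + 0.7574 × 4.98% = 4.66%

4.66%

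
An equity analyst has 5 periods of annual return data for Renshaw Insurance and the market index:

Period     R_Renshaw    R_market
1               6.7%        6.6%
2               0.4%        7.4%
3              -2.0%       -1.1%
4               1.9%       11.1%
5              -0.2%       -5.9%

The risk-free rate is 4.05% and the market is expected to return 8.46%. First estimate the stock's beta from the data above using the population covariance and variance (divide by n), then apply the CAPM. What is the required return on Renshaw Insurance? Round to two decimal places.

Mean R_i = (6.7 + 0.4 − 2.0 + 1.9 − 0.2) / 5 = 1.3600%
Mean R_m = (6.6 + 7.4 − 1.1 + 11.1 − 5.9) / 5 = 3.6200%
Σ(R_i − R̄_i)(R_m − R̄_m) = 47.0340  ⇒  Cov = 47.0340 / 5 = 9.4068
Σ(R_m − R̄_m)² = 192.0280  ⇒  Var(R_m) = 192.0280 / 5 = 38.4056
β = Cov / Var(R_m) = 9.4068 / 38.4056 = 0.2449
MRP = 8.46% − 4.05% = 4.41%
E(R) = R_f + β × MRP = 4.05% + 0.2449 × 4.41% = 5.13%

5.13%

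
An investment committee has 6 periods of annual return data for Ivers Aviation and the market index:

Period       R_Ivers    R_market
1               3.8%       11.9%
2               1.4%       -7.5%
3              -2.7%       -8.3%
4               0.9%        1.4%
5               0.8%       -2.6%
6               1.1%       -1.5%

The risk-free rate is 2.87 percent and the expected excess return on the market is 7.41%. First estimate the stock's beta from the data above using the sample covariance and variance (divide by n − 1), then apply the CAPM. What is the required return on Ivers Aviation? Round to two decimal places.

4.53%

Mean R_i = (3.8 + 1.4 − 2.7 + 0.9 + 0.8 + 1.1) / 6 = 0.8833%
Mean R_m = (11.9 − 7.5 − 8.3 + 1.4 − 2.6 − 1.5) / 6 = -1.1000%
Σ(R_i − R̄_i)(R_m − R̄_m) = 60.4900  ⇒  Cov = 60.4900 / 5 = 12.0980
Σ(R_m − R̄_m)² = 270.4600  ⇒  Var(R_m) = 270.4600 / 5 = 54.0920
β = Cov / Var(R_m) = 12.0980 / 54.0920 = 0.2237
E(R) = R_f + β × MRP = 2.87% + 0.2237 × 7.41% = 4.53%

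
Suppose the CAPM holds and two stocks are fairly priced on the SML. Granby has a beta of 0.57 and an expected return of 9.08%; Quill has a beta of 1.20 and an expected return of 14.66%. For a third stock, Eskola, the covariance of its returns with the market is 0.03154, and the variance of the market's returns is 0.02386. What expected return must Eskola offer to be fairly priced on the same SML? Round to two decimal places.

15.74%

MRP = (14.66% − 9.08%) / (1.20 − 0.57) = 8.8571%
R_f = 9.08% − 0.57 × 8.8571% = 4.0315%
β_Eskola = Cov / Var(R_m) = 0.03154 / 0.02386 = 1.3219
E(R_Eskola) = R_f + β × MRP = 4.0315% + 1.3219 × 8.8571% = 15.74%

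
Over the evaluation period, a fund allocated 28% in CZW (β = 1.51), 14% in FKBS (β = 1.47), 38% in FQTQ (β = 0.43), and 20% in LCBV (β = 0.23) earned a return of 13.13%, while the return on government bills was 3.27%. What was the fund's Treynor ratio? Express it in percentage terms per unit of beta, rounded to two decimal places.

11.77%

β_P = 0.28×1.51 + 0.14×1.47 + 0.38×0.43 + 0.20×0.23 = 0.8380
Treynor = (R_P − R_f) / β_P = (13.13% − 3.27%) / 0.8380 = 9.86% / 0.8380 = 11.77%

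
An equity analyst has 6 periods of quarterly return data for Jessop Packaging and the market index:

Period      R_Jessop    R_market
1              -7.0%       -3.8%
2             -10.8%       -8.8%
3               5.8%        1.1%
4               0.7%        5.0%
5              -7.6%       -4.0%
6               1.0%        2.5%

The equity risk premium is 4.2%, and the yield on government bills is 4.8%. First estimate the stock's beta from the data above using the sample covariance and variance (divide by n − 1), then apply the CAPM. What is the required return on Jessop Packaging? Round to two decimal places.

Mean R_i = (-7.0 − 10.8 + 5.8 + 0.7 − 7.6 + 1.0) / 6 = -2.9833%
Mean R_m = (-3.8 − 8.8 + 1.1 + 5.0 − 4.0 + 2.5) / 6 = -1.3333%
Σ(R_i − R̄_i)(R_m − R̄_m) = 140.5533  ⇒  Cov = 140.5533 / 5 = 28.1107
Σ(R_m − R̄_m)² = 129.6733  ⇒  Var(R_m) = 129.6733 / 5 = 25.9347
β = Cov / Var(R_m) = 28.1107 / 25.9347 = 1.0839
E(R) = R_f + β × MRP = 4.8% + 1.0839 × 4.2% = 9.35%

9.35%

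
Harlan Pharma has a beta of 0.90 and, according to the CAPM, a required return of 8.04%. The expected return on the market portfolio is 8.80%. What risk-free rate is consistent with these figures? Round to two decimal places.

E(R) = R_f + β(E(R_m) − R_f) = R_f(1 − β) + β·E(R_m)
8.04% = R_f × (1 − 0.90) + 0.90 × 8.80%
8.04% = R_f × 0.10 + 7.9200%
R_f = (8.04% − 7.9200%) / 0.10 = 1.20%

1.20%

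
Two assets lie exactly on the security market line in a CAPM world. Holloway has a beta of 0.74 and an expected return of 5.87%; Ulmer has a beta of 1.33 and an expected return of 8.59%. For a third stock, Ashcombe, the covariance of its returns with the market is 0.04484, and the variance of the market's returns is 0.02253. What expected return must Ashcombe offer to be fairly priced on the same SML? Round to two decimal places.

MRP = (8.59% − 5.87%) / (1.33 − 0.74) = 4.6102%
R_f = 5.87% − 0.74 × 4.6102% = 2.4585%
β_Ashcombe = Cov / Var(R_m) = 0.04484 / 0.02253 = 1.9902
E(R_Ashcombe) = R_f + β × MRP = 2.4585% + 1.9902 × 4.6102% = 11.63%

11.63%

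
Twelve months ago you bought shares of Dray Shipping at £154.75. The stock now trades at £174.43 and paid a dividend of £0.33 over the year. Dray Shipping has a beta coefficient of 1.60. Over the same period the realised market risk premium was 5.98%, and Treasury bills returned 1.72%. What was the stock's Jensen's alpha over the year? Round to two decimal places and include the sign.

+1.64%

Realised HPR = (P1 + D1 − P0) / P0 = (174.43 + 0.33 − 154.75) / 154.75 = 20.01 / 154.75 = 12.9305%
CAPM required = R_f + β·MRP = 1.72% + 1.60 × 5.98% = 11.2880%
α = realised − required = 12.9305% − 11.2880% = +1.64%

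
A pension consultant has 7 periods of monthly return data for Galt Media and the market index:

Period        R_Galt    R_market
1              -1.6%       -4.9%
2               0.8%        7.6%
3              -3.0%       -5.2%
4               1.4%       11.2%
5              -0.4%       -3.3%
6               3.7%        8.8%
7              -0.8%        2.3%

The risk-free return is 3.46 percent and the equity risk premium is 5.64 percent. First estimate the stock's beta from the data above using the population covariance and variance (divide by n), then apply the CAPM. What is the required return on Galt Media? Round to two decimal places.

4.96%

Mean R_i = (-1.6 + 0.8 − 3.0 + 1.4 − 0.4 + 3.7 − 0.8) / 7 = 0.0143%
Mean R_m = (-4.9 + 7.6 − 5.2 + 11.2 − 3.3 + 8.8 + 2.3) / 7 = 2.3571%
Σ(R_i − R̄_i)(R_m − R̄_m) = 77.0043  ⇒  Cov = 77.0043 / 7 = 11.0006
Σ(R_m − R̄_m)² = 288.9771  ⇒  Var(R_m) = 288.9771 / 7 = 41.2824
β = Cov / Var(R_m) = 11.0006 / 41.2824 = 0.2665
E(R) = R_f + β × MRP = 3.46% + 0.2665 × 5.64% = 4.96%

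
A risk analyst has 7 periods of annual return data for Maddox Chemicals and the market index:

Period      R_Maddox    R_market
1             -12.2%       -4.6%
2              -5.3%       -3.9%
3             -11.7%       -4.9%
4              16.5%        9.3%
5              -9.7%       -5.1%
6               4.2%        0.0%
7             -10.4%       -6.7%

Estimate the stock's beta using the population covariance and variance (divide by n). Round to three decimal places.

Mean R_i = (-12.2 − 5.3 − 11.7 + 16.5 − 9.7 + 4.2 − 10.4) / 7 = -4.0857%
Mean R_m = (-4.6 − 3.9 − 4.9 + 9.3 − 5.1 + 0.0 − 6.7) / 7 = -2.2714%
Σ(R_i − R̄_i)(R_m − R̄_m) = 341.7571  ⇒  Cov = 341.7571 / 7 = 48.8224
Σ(R_m − R̄_m)² = 181.6543  ⇒  Var(R_m) = 181.6543 / 7 = 25.9506
β = Cov / Var(R_m) = 48.8224 / 25.9506 = 1.8814

1.881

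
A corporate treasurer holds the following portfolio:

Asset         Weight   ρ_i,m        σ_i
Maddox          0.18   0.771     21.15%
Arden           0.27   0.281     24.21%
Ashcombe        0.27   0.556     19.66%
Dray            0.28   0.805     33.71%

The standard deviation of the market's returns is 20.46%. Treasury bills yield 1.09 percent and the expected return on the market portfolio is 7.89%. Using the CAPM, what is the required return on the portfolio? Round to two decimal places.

6.18%

β_Maddox = 0.771 × 21.15% / 20.46% = 0.7970
β_Arden = 0.281 × 24.21% / 20.46% = 0.3325
β_Ashcombe = 0.556 × 19.66% / 20.46% = 0.5343
β_Dray = 0.805 × 33.71% / 20.46% = 1.3263
β_P = Σ w_i β_i = 0.18×0.7970 + 0.27×0.3325 + 0.27×0.5343 + 0.28×1.3263 = 0.7489
MRP = 7.89% − 1.09% = 6.80%
E(R_P) = R_f + β_P × MRP = 1.09% + 0.7489 × 6.80% = 6.18%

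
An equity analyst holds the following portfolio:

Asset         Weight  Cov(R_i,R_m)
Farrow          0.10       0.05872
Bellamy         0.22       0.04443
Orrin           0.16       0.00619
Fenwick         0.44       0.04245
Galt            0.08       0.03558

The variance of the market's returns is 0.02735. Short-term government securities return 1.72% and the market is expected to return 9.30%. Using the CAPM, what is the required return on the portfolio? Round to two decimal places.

β_Farrow = 0.05872 / 0.02735 = 2.1470
β_Bellamy = 0.04443 / 0.02735 = 1.6245
β_Orrin = 0.00619 / 0.02735 = 0.2263
β_Fenwick = 0.04245 / 0.02735 = 1.5521
β_Galt = 0.03558 / 0.02735 = 1.3009
β_P = Σ w_i β_i = 0.10×2.1470 + 0.22×1.6245 + 0.16×0.2263 + 0.44×1.5521 + 0.08×1.3009 = 1.3953
MRP = 9.30% − 1.72% = 7.58%
E(R_P) = R_f + β_P × MRP = 1.72% + 1.3953 × 7.58% = 12.30%

12.30%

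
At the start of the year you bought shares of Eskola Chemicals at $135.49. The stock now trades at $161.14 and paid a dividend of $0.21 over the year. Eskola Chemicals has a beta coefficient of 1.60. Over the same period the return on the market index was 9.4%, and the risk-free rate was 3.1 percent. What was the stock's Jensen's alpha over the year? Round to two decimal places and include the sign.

Realised HPR = (P1 + D1 − P0) / P0 = (161.14 + 0.21 − 135.49) / 135.49 = 25.86 / 135.49 = 19.0863%
MRP = 9.4% − 3.1% = 6.30%
CAPM required = R_f + β·MRP = 3.1% + 1.60 × 6.3% = 13.1800%
α = realised − required = 19.0863% − 13.1800% = +5.91%

+5.91%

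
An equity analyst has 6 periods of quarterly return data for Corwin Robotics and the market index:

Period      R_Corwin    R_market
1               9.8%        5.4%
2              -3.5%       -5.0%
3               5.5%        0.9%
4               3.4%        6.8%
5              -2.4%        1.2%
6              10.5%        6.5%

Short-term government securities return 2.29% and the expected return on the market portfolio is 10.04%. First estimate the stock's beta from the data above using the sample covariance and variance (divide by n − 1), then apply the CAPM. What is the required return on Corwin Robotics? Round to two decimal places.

Mean R_i = (9.8 − 3.5 + 5.5 + 3.4 − 2.4 + 10.5) / 6 = 3.8833%
Mean R_m = (5.4 − 5.0 + 0.9 + 6.8 + 1.2 + 6.5) / 6 = 2.6333%
Σ(R_i − R̄_i)(R_m − R̄_m) = 102.5033  ⇒  Cov = 102.5033 / 5 = 20.5007
Σ(R_m − R̄_m)² = 103.2933  ⇒  Var(R_m) = 103.2933 / 5 = 20.6587
β = Cov / Var(R_m) = 20.5007 / 20.6587 = 0.9924
MRP = 10.04% − 2.29% = 7.75%
E(R) = R_f + β × MRP = 2.29% + 0.9924 × 7.75% = 9.98%

9.98%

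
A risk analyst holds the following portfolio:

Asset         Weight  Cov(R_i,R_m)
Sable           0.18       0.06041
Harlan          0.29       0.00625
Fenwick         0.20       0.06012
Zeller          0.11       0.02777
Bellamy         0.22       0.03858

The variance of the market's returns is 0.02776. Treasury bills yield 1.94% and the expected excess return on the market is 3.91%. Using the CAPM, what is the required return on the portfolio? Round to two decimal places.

β_Sable = 0.06041 / 0.02776 = 2.1762
β_Harlan = 0.00625 / 0.02776 = 0.2251
β_Fenwick = 0.06012 / 0.02776 = 2.1657
β_Zeller = 0.02777 / 0.02776 = 1.0004
β_Bellamy = 0.03858 / 0.02776 = 1.3898
β_P = Σ w_i β_i = 0.18×2.1762 + 0.29×0.2251 + 0.20×2.1657 + 0.11×1.0004 + 0.22×1.3898 = 1.3059
E(R_P) = R_f + β_P × MRP = 1.94% + 1.3059 × 3.91% = 7.05%

7.05%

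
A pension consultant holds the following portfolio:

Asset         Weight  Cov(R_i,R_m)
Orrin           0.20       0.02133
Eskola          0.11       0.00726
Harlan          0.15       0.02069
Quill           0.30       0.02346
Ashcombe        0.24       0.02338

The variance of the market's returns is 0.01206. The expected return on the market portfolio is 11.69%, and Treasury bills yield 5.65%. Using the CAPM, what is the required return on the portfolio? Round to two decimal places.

16.08%

β_Orrin = 0.02133 / 0.01206 = 1.7687
β_Eskola = 0.00726 / 0.01206 = 0.6020
β_Harlan = 0.02069 / 0.01206 = 1.7156
β_Quill = 0.02346 / 0.01206 = 1.9453
β_Ashcombe = 0.02338 / 0.01206 = 1.9386
β_P = Σ w_i β_i = 0.20×1.7687 + 0.11×0.6020 + 0.15×1.7156 + 0.30×1.9453 + 0.24×1.9386 = 1.7262
MRP = 11.69% − 5.65% = 6.04%
E(R_P) = R_f + β_P × MRP = 5.65% + 1.7262 × 6.04% = 16.08%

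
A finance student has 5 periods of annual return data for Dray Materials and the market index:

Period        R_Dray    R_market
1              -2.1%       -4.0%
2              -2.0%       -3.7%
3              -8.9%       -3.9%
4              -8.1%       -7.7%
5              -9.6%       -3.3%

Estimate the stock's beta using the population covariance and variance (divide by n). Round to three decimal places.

0.448

Mean R_i = (-2.1 − 2.0 − 8.9 − 8.1 − 9.6) / 5 = -6.1400%
Mean R_m = (-4.0 − 3.7 − 3.9 − 7.7 − 3.3) / 5 = -4.5200%
Σ(R_i − R̄_i)(R_m − R̄_m) = 5.7960  ⇒  Cov = 5.7960 / 5 = 1.1592
Σ(R_m − R̄_m)² = 12.9280  ⇒  Var(R_m) = 12.9280 / 5 = 2.5856
β = Cov / Var(R_m) = 1.1592 / 2.5856 = 0.4483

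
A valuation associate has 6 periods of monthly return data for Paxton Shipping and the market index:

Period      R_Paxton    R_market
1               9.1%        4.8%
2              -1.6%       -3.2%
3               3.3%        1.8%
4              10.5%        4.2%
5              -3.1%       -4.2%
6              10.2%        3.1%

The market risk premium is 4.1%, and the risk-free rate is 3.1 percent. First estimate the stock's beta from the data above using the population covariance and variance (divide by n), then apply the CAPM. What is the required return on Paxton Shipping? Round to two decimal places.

9.31%

Mean R_i = (9.1 − 1.6 + 3.3 + 10.5 − 3.1 + 10.2) / 6 = 4.7333%
Mean R_m = (4.8 − 3.2 + 1.8 + 4.2 − 4.2 + 3.1) / 6 = 1.0833%
Σ(R_i − R̄_i)(R_m − R̄_m) = 112.7133  ⇒  Cov = 112.7133 / 6 = 18.7856
Σ(R_m − R̄_m)² = 74.3683  ⇒  Var(R_m) = 74.3683 / 6 = 12.3947
β = Cov / Var(R_m) = 18.7856 / 12.3947 = 1.5156
E(R) = R_f + β × MRP = 3.1% + 1.5156 × 4.1% = 9.31%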